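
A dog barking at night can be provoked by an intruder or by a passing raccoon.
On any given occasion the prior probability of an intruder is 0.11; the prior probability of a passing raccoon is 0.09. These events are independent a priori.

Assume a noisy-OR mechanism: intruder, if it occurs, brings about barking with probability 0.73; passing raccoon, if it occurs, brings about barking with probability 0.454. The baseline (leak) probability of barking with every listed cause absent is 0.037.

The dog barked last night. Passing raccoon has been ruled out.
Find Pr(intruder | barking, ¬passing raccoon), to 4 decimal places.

Under noisy-OR, P(barking | causes) = 1 − (1−0.037)·∏(1−qᵢ) over the active causes.
Numerator (weight on configurations with intruder): 0.73999×0.11 = 0.081399
Normalizer over all consistent configurations: 0.037×0.89 + 0.73999×0.11 = 0.114329
P(intruder | barking, ¬passing raccoon) = 0.081399/0.114329 ≈ 0.7120

Pr(intruder | barking, ¬passing raccoon) ≈ 0.7120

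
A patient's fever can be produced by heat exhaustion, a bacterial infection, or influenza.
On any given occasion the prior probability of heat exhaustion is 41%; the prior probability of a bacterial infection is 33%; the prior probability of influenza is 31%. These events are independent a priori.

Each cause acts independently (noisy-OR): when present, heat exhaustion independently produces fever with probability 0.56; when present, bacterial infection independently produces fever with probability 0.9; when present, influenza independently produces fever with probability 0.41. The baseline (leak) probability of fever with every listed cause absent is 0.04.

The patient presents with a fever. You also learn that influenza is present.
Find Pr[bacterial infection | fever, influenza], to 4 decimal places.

Pr[bacterial infection | fever, influenza] ≈ 0.4553

Under noisy-OR, P(fever | causes) = 1 − (1−0.04)·∏(1−qᵢ) over the active causes.
Numerator (weight on configurations with bacterial infection): 0.183672 + 0.131928 = 0.315600
The normalizing constant is 0.4336·0.59·0.67 + 0.94336·0.59·0.33 + 0.750784·0.41·0.67 + 0.975078·0.41·0.33 = 0.693242
P(bacterial infection | fever, influenza) = 0.315600/0.693242 ≈ 0.4553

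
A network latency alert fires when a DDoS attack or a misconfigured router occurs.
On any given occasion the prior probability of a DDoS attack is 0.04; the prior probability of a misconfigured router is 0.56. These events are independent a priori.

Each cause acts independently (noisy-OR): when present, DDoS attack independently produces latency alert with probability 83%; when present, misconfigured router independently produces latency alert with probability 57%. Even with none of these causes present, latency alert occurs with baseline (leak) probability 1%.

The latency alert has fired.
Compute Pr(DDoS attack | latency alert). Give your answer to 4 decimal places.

Pr(DDoS attack | latency alert) ≈ 0.1017

Under noisy-OR, P(latency alert | causes) = 1 − (1−0.01)·∏(1−qᵢ) over the active causes.
By total probability over the 4 (DDoS attack, misconfigured router) configurations:
  P(latency alert) = 0.01×0.96×0.44 + 0.5743×0.96×0.56 + 0.8317×0.04×0.44 + 0.927631×0.04×0.56
        = 0.004224 + 0.308744 + 0.014638 + 0.020779 = 0.348385
Configurations with DDoS attack contribute 0.035417, so
  P(DDoS attack | latency alert) = 0.035417 / 0.348385 ≈ 0.1017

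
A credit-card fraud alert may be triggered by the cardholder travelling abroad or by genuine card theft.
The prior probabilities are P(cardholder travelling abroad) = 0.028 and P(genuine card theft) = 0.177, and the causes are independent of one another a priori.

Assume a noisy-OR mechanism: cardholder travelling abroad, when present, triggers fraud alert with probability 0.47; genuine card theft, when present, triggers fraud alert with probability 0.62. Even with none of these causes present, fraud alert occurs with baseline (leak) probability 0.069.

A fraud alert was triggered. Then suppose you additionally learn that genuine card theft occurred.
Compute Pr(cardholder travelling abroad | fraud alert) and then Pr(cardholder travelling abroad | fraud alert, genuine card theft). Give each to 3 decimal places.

Under noisy-OR, P(fraud alert | causes) = 1 − (1−0.069)·∏(1−qᵢ) over the active causes.
By total probability over the 4 (cardholder travelling abroad, genuine card theft) configurations:
  P(fraud alert) = 0.069×0.972×0.823 + 0.64622×0.972×0.177 + 0.50657×0.028×0.823 + 0.812497×0.028×0.177
        = 0.055197 + 0.111178 + 0.011673 + 0.004027 = 0.182075
Keeping only the cardholder travelling abroad-present terms gives 0.015700, so
  P(cardholder travelling abroad | fraud alert) = 0.015700 / 0.182075 ≈ 0.086

With the extra evidence:
P(fraud alert | genuine card theft) = 0.64622*0.972 + 0.812497*0.028 = 0.628126 + 0.022750 = 0.650876
Of this, 0.022750 comes from 0.812497*0.028 (the cardholder travelling abroad=true cases).
Hence the posterior is 0.022750/0.650876 ≈ 0.035.
The drop from 0.086 to 0.035 is the explaining-away (discounting) effect.

Pr(cardholder travelling abroad | fraud alert) ≈ 0.086; Pr(cardholder travelling abroad | fraud alert, genuine card theft) ≈ 0.035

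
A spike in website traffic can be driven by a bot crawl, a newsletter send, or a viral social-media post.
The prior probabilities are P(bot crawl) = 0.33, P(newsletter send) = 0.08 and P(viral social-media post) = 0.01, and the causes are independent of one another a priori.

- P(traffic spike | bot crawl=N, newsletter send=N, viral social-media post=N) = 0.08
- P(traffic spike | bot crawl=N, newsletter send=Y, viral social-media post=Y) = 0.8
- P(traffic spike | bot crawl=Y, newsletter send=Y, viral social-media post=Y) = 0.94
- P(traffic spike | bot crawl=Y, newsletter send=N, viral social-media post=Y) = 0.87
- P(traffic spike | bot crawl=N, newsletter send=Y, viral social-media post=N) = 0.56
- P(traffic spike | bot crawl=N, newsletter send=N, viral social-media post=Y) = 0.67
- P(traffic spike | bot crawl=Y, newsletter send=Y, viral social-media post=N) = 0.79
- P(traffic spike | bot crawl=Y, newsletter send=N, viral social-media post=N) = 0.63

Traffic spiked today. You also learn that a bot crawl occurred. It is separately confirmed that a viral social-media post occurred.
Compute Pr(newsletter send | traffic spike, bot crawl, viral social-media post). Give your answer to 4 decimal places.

Pr(newsletter send | traffic spike, bot crawl, viral social-media post) ≈ 0.0859

Enumerate both values of newsletter send and weight by the priors:
  P(traffic spike | bot crawl, viral social-media post) = 0.87×0.92 + 0.94×0.08
        = 0.800400 + 0.075200 = 0.875600
Keeping only the newsletter send-present terms gives 0.075200, so
  P(newsletter send | traffic spike, bot crawl, viral social-media post) = 0.075200 / 0.875600 ≈ 0.0859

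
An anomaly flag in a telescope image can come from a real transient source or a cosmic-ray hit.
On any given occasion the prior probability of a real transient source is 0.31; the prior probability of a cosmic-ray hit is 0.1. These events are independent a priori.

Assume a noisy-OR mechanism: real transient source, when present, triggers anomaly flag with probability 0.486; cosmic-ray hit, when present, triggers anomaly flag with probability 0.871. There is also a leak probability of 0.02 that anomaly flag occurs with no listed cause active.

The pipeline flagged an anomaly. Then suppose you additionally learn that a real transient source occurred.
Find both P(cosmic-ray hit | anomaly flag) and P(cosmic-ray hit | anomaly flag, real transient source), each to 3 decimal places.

P(cosmic-ray hit | anomaly flag) ≈ 0.372; P(cosmic-ray hit | anomaly flag, real transient source) ≈ 0.173

Under noisy-OR, P(anomaly flag | causes) = 1 − (1−0.02)·∏(1−qᵢ) over the active causes.
Enumerate the 4 (real transient source, cosmic-ray hit) configurations and weight by the priors:
  P(anomaly flag) = 0.02·0.69·0.9 + 0.87358·0.69·0.1 + 0.49628·0.31·0.9 + 0.93502·0.31·0.1
        = 0.012420 + 0.060277 + 0.138462 + 0.028986 = 0.240145
Keeping only the cosmic-ray hit-present terms gives 0.089263, so
  P(cosmic-ray hit | anomaly flag) = 0.089263 / 0.240145 ≈ 0.372

Now condition on the additional information:
Sum P(anomaly flag|·) weighted by the priors over both values of cosmic-ray hit:
  P(anomaly flag | real transient source) = 0.49628*0.9 + 0.93502*0.1
        = 0.446652 + 0.093502 = 0.540154
Keeping only the cosmic-ray hit-present terms gives 0.093502, so
  P(cosmic-ray hit | anomaly flag, real transient source) = 0.093502 / 0.540154 ≈ 0.173
The drop from 0.372 to 0.173 is the explaining-away (discounting) effect.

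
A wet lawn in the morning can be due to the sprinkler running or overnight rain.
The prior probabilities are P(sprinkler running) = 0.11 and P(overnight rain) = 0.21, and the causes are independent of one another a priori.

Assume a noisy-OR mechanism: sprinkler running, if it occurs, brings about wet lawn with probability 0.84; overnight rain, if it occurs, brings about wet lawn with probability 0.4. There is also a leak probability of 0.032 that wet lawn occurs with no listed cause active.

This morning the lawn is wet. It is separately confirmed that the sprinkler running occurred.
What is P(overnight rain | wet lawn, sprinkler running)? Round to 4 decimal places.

Under noisy-OR, P(wet lawn | causes) = 1 − (1−0.032)·∏(1−qᵢ) over the active causes.
P(wet lawn | sprinkler running) = 0.84512×0.79 + 0.907072×0.21 = 0.667645 + 0.190485 = 0.858130
The overnight rain-present share is 0.907072×0.21 = 0.190485.
Hence the posterior is 0.190485/0.858130 ≈ 0.2220.

P(overnight rain | wet lawn, sprinkler running) ≈ 0.2220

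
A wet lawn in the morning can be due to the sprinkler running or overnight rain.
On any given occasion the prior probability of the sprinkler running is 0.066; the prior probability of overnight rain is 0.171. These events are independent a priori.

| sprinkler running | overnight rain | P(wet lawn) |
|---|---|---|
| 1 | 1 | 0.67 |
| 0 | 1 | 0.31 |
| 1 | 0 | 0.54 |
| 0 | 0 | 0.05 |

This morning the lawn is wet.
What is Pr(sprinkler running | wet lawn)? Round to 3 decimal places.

Enumerate the 4 (sprinkler running, overnight rain) configurations and weight by the priors:
  P(wet lawn) = 0.05·0.934·0.829 + 0.31·0.934·0.171 + 0.54·0.066·0.829 + 0.67·0.066·0.171
        = 0.038714 + 0.049511 + 0.029546 + 0.007562 = 0.125333
Keeping only the sprinkler running-present terms gives 0.037108, so
  P(sprinkler running | wet lawn) = 0.037108 / 0.125333 ≈ 0.296

Pr(sprinkler running | wet lawn) ≈ 0.296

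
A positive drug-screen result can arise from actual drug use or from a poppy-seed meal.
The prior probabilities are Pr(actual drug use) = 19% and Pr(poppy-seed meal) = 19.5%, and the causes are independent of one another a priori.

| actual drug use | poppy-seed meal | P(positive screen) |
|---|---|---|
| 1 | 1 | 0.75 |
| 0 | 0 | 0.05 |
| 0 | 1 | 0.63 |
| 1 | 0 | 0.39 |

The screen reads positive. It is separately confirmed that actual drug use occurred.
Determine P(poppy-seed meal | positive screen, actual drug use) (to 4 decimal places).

P(positive screen | actual drug use) = 0.39·0.805 + 0.75·0.195 = 0.313950 + 0.146250 = 0.460200
The poppy-seed meal-present share is 0.75·0.195 = 0.146250.
Hence the posterior is 0.146250/0.460200 ≈ 0.3178.

P(poppy-seed meal | positive screen, actual drug use) ≈ 0.3178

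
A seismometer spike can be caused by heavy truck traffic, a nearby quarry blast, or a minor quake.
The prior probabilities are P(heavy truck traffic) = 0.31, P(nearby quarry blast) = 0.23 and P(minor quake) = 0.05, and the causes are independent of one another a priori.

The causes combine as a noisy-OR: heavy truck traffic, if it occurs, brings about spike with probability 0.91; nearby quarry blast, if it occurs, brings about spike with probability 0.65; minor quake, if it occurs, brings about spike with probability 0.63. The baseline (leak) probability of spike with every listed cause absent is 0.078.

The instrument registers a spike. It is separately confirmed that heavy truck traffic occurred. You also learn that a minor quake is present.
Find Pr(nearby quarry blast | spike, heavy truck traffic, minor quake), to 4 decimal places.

Pr(nearby quarry blast | spike, heavy truck traffic, minor quake) ≈ 0.2336

Under noisy-OR, P(spike | causes) = 1 − (1−0.078)·∏(1−qᵢ) over the active causes.
Sum P(spike|·) weighted by the priors over both values of nearby quarry blast:
  P(spike | heavy truck traffic, minor quake) = 0.969297·0.77 + 0.989254·0.23
        = 0.746359 + 0.227528 = 0.973887
Keeping only the nearby quarry blast-present terms gives 0.227528, so
  P(nearby quarry blast | spike, heavy truck traffic, minor quake) = 0.227528 / 0.973887 ≈ 0.2336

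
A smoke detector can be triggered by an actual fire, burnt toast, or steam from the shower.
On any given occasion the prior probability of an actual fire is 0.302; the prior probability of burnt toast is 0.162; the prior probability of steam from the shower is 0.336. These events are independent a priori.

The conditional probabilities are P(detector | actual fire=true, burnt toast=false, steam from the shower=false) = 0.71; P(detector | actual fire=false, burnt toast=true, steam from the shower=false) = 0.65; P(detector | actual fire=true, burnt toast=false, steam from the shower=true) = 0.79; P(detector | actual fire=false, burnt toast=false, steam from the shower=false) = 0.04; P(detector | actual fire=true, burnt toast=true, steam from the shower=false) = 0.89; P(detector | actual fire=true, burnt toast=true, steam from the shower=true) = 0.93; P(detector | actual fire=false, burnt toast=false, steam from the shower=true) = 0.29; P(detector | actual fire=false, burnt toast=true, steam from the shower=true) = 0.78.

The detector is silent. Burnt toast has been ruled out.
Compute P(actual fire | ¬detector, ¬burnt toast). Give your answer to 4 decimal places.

P(actual fire | ¬detector, ¬burnt toast) ≈ 0.1150

P(¬detector | ¬burnt toast) = 0.96·0.698·0.664 + 0.71·0.698·0.336 + 0.29·0.302·0.664 + 0.21·0.302·0.336 = 0.444933 + 0.166515 + 0.058153 + 0.021309 = 0.690910
The actual fire-present share is 0.058153 + 0.021309 = 0.079462.
Hence the posterior is 0.079462/0.690910 ≈ 0.1150.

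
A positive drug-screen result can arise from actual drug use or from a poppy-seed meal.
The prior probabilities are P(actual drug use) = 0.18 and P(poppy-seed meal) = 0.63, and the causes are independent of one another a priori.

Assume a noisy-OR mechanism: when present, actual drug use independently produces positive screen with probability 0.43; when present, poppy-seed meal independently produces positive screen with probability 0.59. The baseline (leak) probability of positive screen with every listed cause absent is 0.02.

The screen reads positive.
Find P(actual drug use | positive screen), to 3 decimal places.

Under noisy-OR, P(positive screen | causes) = 1 − (1−0.02)·∏(1−qᵢ) over the active causes.
Numerator (weight on configurations with actual drug use): 0.029397 + 0.087428 = 0.116825
The normalizing constant is 0.02×0.82×0.37 + 0.5982×0.82×0.63 + 0.4414×0.18×0.37 + 0.770974×0.18×0.63 = 0.431923
Posterior = 0.116825 / 0.431923 ≈ 0.270

P(actual drug use | positive screen) ≈ 0.270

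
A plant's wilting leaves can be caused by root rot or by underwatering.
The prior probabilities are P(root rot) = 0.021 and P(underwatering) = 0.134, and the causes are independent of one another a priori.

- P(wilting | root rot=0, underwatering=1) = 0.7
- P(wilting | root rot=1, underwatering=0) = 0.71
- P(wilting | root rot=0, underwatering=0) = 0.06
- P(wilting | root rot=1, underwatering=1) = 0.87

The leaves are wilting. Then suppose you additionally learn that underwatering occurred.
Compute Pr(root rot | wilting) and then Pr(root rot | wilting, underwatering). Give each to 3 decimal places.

For the numerator, keep only root rot=true terms: 0.012912 + 0.002448 = 0.015360
Denominator P(wilting): 0.06·0.979·0.866 + 0.7·0.979·0.134 + 0.71·0.021·0.866 + 0.87·0.021·0.134 = 0.158059
P(root rot | wilting) = 0.015360/0.158059 ≈ 0.097

Now also conditioning on underwatering=true:
P(wilting | underwatering) = 0.7*0.979 + 0.87*0.021 = 0.685300 + 0.018270 = 0.703570
The root rot-present share is 0.87*0.021 = 0.018270.
P(root rot | wilting, underwatering) = 0.018270 / 0.703570 ≈ 0.026

Pr(root rot | wilting) ≈ 0.097; Pr(root rot | wilting, underwatering) ≈ 0.026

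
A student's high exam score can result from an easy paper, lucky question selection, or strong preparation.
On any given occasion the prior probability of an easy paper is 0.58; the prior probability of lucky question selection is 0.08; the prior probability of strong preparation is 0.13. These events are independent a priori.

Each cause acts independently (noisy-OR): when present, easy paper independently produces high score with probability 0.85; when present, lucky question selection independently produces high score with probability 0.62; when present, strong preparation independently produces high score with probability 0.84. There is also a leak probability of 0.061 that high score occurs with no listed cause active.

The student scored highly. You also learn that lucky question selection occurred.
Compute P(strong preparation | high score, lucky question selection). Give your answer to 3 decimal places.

Under noisy-OR, P(high score | causes) = 1 − (1−0.061)·∏(1−qᵢ) over the active causes.
P(high score | lucky question selection) = 0.64318·0.42·0.87 + 0.942909·0.42·0.13 + 0.946477·0.58·0.87 + 0.991436·0.58·0.13 = 0.235018 + 0.051483 + 0.477592 + 0.074754 = 0.838847
The strong preparation-present share is 0.051483 + 0.074754 = 0.126237.
So P(strong preparation | high score, lucky question selection) = 0.126237/0.838847 ≈ 0.150.

P(strong preparation | high score, lucky question selection) ≈ 0.150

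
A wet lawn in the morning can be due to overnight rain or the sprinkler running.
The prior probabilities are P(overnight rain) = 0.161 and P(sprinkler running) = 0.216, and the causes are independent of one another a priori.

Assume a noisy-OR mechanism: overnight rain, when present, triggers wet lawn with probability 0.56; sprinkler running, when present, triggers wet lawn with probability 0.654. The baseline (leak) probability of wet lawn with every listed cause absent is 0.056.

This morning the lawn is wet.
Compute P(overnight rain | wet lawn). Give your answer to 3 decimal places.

Under noisy-OR, P(wet lawn | causes) = 1 − (1−0.056)·∏(1−qᵢ) over the active causes.
P(wet lawn) = 0.056·0.839·0.784 + 0.673376·0.839·0.216 + 0.58464·0.161·0.784 + 0.856285·0.161·0.216 = 0.036835 + 0.122032 + 0.073796 + 0.029778 = 0.262441
Restricting to configurations with overnight rain present: 0.073796 + 0.029778 = 0.103574.
P(overnight rain | wet lawn) = 0.103574 / 0.262441 ≈ 0.395

P(overnight rain | wet lawn) ≈ 0.395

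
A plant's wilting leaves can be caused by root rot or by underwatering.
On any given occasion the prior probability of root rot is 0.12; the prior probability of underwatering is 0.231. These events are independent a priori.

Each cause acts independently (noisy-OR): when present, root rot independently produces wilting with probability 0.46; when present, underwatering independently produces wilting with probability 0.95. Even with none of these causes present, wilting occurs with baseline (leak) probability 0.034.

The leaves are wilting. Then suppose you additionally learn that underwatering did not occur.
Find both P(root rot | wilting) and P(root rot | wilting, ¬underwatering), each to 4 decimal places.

Under noisy-OR, P(wilting | causes) = 1 − (1−0.034)·∏(1−qᵢ) over the active causes.
Numerator (weight on configurations with root rot): 0.044143 + 0.026997 = 0.071140
Denominator P(wilting): 0.034×0.88×0.769 + 0.9517×0.88×0.231 + 0.47836×0.12×0.769 + 0.973918×0.12×0.231 = 0.287610
P(root rot | wilting) = 0.071140/0.287610 ≈ 0.2473

Now also conditioning on underwatering≠true:
Numerator (weight on configurations with root rot): 0.47836×0.12 = 0.057403
Normalizer over all consistent configurations: 0.034×0.88 + 0.47836×0.12 = 0.087323
Posterior = 0.057403 / 0.087323 ≈ 0.6574
With underwatering excluded, root rot must carry more of the explanatory weight for the wilting.

P(root rot | wilting) ≈ 0.2473; P(root rot | wilting, ¬underwatering) ≈ 0.6574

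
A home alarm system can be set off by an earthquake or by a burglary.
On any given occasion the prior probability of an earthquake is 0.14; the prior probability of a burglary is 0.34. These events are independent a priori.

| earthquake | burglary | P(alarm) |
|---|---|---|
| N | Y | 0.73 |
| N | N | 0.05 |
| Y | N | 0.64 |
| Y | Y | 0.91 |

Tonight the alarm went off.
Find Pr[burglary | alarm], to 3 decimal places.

Pr[burglary | alarm] ≈ 0.746

Numerator (weight on configurations with burglary): 0.213452 + 0.043316 = 0.256768
Denominator P(alarm): 0.05·0.86·0.66 + 0.73·0.86·0.34 + 0.64·0.14·0.66 + 0.91·0.14·0.34 = 0.344284
P(burglary | alarm) = 0.256768/0.344284 ≈ 0.746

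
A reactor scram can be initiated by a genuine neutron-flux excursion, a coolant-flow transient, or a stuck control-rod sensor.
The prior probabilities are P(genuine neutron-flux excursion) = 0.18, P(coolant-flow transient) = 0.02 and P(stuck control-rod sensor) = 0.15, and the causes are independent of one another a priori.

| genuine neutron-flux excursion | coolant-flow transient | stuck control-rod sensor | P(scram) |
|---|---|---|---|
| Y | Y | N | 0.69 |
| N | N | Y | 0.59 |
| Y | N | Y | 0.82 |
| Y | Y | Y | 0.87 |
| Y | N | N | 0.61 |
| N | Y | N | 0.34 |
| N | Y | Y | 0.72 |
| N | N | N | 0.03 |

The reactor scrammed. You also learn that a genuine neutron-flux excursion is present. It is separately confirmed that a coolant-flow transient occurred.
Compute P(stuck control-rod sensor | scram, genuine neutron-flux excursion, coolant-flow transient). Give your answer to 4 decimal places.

Weight on stuck control-rod sensor=true, given the evidence: 0.87*0.15 = 0.130500
Normalizer over all consistent configurations: 0.69*0.85 + 0.87*0.15 = 0.717000
P(stuck control-rod sensor | scram, genuine neutron-flux excursion, coolant-flow transient) = 0.130500/0.717000 ≈ 0.1820

P(stuck control-rod sensor | scram, genuine neutron-flux excursion, coolant-flow transient) ≈ 0.1820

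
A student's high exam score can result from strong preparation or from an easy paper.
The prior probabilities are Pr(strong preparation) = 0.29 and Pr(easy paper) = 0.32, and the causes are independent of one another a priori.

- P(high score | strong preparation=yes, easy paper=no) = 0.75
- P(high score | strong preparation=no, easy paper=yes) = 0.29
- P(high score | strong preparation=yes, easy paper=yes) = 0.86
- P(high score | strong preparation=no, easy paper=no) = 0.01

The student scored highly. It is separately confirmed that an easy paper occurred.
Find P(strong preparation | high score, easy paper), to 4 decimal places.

Enumerate both values of strong preparation and weight by the priors:
  P(high score | easy paper) = 0.29·0.71 + 0.86·0.29
        = 0.205900 + 0.249400 = 0.455300
Keeping only the strong preparation-present terms gives 0.249400, so
  P(strong preparation | high score, easy paper) = 0.249400 / 0.455300 ≈ 0.5478

P(strong preparation | high score, easy paper) ≈ 0.5478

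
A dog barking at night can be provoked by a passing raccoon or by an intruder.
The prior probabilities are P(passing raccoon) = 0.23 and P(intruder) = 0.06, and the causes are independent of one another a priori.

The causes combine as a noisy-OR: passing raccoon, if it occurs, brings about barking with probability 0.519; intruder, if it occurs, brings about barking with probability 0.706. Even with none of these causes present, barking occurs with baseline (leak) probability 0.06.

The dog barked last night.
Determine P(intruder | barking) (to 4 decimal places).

P(intruder | barking) ≈ 0.2190

Under noisy-OR, P(barking | causes) = 1 − (1−0.06)·∏(1−qᵢ) over the active causes.
By total probability over the 4 (passing raccoon, intruder) configurations:
  P(barking) = 0.06×0.77×0.94 + 0.72364×0.77×0.06 + 0.54786×0.23×0.94 + 0.867071×0.23×0.06
        = 0.043428 + 0.033432 + 0.118447 + 0.011966 = 0.207273
The terms with intruder present sum to 0.045398, so
  P(intruder | barking) = 0.045398 / 0.207273 ≈ 0.2190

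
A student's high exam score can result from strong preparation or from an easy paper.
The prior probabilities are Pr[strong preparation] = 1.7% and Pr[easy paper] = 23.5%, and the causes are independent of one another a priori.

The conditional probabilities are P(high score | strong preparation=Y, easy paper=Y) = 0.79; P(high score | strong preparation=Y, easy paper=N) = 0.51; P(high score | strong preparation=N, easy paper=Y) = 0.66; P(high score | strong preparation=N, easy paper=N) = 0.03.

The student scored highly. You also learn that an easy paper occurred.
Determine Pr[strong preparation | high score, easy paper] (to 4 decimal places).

Pr[strong preparation | high score, easy paper] ≈ 0.0203

P(high score | easy paper) = 0.66*0.983 + 0.79*0.017 = 0.648780 + 0.013430 = 0.662210
The strong preparation-present share is 0.79*0.017 = 0.013430.
P(strong preparation | high score, easy paper) = 0.013430 / 0.662210 ≈ 0.0203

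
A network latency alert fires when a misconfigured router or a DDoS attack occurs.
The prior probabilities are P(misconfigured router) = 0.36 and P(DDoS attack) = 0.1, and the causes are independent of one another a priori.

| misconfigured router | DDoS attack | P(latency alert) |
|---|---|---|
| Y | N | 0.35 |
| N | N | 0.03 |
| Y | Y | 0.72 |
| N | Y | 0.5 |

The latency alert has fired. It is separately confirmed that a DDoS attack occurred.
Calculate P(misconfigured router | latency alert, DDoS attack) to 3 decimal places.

Sum P(latency alert|·) weighted by the priors over both values of misconfigured router:
  P(latency alert | DDoS attack) = 0.5×0.64 + 0.72×0.36
        = 0.320000 + 0.259200 = 0.579200
The terms with misconfigured router present sum to 0.259200, so
  P(misconfigured router | latency alert, DDoS attack) = 0.259200 / 0.579200 ≈ 0.448

P(misconfigured router | latency alert, DDoS attack) ≈ 0.448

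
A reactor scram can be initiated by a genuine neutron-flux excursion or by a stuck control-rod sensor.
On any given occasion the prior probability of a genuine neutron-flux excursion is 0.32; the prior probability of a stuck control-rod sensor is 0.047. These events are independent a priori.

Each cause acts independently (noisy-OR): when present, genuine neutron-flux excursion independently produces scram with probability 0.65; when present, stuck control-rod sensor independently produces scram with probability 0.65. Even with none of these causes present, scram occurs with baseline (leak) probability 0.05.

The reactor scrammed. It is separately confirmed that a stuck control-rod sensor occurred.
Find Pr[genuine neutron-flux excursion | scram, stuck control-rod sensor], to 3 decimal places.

Under noisy-OR, P(scram | causes) = 1 − (1−0.05)·∏(1−qᵢ) over the active causes.
Weight on genuine neutron-flux excursion=true, given the evidence: 0.883625·0.32 = 0.282760
The normalizing constant is 0.6675·0.68 + 0.883625·0.32 = 0.736660
P(genuine neutron-flux excursion | scram, stuck control-rod sensor) = 0.282760/0.736660 ≈ 0.384

Pr[genuine neutron-flux excursion | scram, stuck control-rod sensor] ≈ 0.384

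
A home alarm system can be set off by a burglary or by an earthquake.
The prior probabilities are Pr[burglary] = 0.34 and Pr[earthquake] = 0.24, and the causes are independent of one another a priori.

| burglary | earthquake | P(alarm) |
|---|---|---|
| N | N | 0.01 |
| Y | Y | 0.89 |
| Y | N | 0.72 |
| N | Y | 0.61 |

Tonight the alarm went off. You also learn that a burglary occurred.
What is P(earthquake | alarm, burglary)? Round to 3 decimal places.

P(earthquake | alarm, burglary) ≈ 0.281

Numerator (weight on configurations with earthquake): 0.89·0.24 = 0.213600
Normalizer over all consistent configurations: 0.72·0.76 + 0.89·0.24 = 0.760800
Posterior = 0.213600 / 0.760800 ≈ 0.281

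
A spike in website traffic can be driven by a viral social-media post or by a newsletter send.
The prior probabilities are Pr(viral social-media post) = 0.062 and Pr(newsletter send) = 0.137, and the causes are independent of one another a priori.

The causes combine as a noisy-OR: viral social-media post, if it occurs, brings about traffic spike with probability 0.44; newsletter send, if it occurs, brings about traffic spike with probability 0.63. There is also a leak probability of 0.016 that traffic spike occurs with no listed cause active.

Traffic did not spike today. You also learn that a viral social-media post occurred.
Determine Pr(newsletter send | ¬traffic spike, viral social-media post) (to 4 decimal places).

Under noisy-OR, P(traffic spike | causes) = 1 − (1−0.016)·∏(1−qᵢ) over the active causes.
Numerator (weight on configurations with newsletter send): 0.203885*0.137 = 0.027932
Normalizer over all consistent configurations: 0.55104*0.863 + 0.203885*0.137 = 0.503480
P(newsletter send | ¬traffic spike, viral social-media post) = 0.027932/0.503480 ≈ 0.0555

Pr(newsletter send | ¬traffic spike, viral social-media post) ≈ 0.0555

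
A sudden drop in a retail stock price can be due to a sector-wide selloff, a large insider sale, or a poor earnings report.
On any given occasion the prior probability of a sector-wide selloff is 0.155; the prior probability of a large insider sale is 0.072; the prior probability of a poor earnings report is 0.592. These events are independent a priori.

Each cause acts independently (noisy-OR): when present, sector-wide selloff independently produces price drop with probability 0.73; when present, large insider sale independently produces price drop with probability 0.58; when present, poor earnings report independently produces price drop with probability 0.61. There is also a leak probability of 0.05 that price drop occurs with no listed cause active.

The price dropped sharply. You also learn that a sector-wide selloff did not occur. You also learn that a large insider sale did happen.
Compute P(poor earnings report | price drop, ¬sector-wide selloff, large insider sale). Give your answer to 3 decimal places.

P(poor earnings report | price drop, ¬sector-wide selloff, large insider sale) ≈ 0.671

Under noisy-OR, P(price drop | causes) = 1 − (1−0.05)·∏(1−qᵢ) over the active causes.
Sum P(price drop|·) weighted by the priors over both values of poor earnings report:
  P(price drop | ¬sector-wide selloff, large insider sale) = 0.601*0.408 + 0.84439*0.592
        = 0.245208 + 0.499879 = 0.745087
Keeping only the poor earnings report-present terms gives 0.499879, so
  P(poor earnings report | price drop, ¬sector-wide selloff, large insider sale) = 0.499879 / 0.745087 ≈ 0.671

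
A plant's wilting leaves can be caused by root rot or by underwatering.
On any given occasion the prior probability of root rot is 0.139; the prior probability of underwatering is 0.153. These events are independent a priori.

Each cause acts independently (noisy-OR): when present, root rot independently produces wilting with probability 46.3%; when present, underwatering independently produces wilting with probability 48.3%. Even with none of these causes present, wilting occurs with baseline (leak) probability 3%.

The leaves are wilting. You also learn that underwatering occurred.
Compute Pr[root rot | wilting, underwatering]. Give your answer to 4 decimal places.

Under noisy-OR, P(wilting | causes) = 1 − (1−0.03)·∏(1−qᵢ) over the active causes.
Numerator (weight on configurations with root rot): 0.7307*0.139 = 0.101567
Denominator P(wilting | underwatering): 0.49851*0.861 + 0.7307*0.139 = 0.530784
Posterior = 0.101567 / 0.530784 ≈ 0.1914

Pr[root rot | wilting, underwatering] ≈ 0.1914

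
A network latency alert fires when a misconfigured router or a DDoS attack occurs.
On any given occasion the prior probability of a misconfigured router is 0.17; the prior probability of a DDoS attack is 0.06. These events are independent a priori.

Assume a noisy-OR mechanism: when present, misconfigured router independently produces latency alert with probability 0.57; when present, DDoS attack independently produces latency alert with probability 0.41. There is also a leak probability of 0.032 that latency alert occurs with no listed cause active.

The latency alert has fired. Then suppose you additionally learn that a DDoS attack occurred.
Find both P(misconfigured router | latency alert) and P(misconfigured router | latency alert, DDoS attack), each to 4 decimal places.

P(misconfigured router | latency alert) ≈ 0.6855; P(misconfigured router | latency alert, DDoS attack) ≈ 0.2649

Under noisy-OR, P(latency alert | causes) = 1 − (1−0.032)·∏(1−qᵢ) over the active causes.
For the numerator, keep only misconfigured router=true terms: 0.093285 + 0.007695 = 0.100980
Normalizer over all consistent configurations: 0.032·0.83·0.94 + 0.42888·0.83·0.06 + 0.58376·0.17·0.94 + 0.754418·0.17·0.06 = 0.147304
P(misconfigured router | latency alert) = 0.100980/0.147304 ≈ 0.6855

Now condition on the additional information:
For the numerator, keep only misconfigured router=true terms: 0.754418·0.17 = 0.128251
Denominator P(latency alert | DDoS attack): 0.42888·0.83 + 0.754418·0.17 = 0.484221
Posterior = 0.128251 / 0.484221 ≈ 0.2649
— DDoS attack explains away the evidence for misconfigured router.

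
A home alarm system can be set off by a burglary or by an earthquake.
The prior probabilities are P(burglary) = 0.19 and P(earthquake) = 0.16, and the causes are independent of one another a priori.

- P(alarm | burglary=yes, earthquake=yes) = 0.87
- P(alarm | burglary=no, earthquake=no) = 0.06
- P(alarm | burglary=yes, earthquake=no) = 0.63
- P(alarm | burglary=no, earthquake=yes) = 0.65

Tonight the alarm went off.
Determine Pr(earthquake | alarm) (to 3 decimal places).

Pr(earthquake | alarm) ≈ 0.439

P(alarm) = 0.06*0.81*0.84 + 0.65*0.81*0.16 + 0.63*0.19*0.84 + 0.87*0.19*0.16 = 0.040824 + 0.084240 + 0.100548 + 0.026448 = 0.252060
Restricting to configurations with earthquake present: 0.084240 + 0.026448 = 0.110688.
So P(earthquake | alarm) = 0.110688/0.252060 ≈ 0.439.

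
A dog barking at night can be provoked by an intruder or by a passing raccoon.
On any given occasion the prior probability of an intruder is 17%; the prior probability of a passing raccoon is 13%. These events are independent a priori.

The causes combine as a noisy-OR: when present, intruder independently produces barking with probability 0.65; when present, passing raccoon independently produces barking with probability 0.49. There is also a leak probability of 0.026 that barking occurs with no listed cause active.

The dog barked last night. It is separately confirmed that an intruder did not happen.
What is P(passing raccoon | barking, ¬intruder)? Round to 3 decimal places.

Under noisy-OR, P(barking | causes) = 1 − (1−0.026)·∏(1−qᵢ) over the active causes.
Sum P(barking|·) weighted by the priors over both values of passing raccoon:
  P(barking | ¬intruder) = 0.026·0.87 + 0.50326·0.13
        = 0.022620 + 0.065424 = 0.088044
Keeping only the passing raccoon-present terms gives 0.065424, so
  P(passing raccoon | barking, ¬intruder) = 0.065424 / 0.088044 ≈ 0.743

P(passing raccoon | barking, ¬intruder) ≈ 0.743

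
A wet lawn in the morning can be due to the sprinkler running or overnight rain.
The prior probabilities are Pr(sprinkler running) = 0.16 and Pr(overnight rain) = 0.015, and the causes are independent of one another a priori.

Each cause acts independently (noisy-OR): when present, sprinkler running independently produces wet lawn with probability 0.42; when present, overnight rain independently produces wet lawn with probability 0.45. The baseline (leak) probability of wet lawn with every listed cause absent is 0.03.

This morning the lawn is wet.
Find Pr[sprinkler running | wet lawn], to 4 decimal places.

Pr[sprinkler running | wet lawn] ≈ 0.6969

Under noisy-OR, P(wet lawn | causes) = 1 − (1−0.03)·∏(1−qᵢ) over the active causes.
Sum P(wet lawn|·) weighted by the priors over the 4 (sprinkler running, overnight rain) configurations:
  P(wet lawn) = 0.03*0.84*0.985 + 0.4665*0.84*0.015 + 0.4374*0.16*0.985 + 0.69057*0.16*0.015
        = 0.024822 + 0.005878 + 0.068934 + 0.001657 = 0.101291
Keeping only the sprinkler running-present terms gives 0.070591, so
  P(sprinkler running | wet lawn) = 0.070591 / 0.101291 ≈ 0.6969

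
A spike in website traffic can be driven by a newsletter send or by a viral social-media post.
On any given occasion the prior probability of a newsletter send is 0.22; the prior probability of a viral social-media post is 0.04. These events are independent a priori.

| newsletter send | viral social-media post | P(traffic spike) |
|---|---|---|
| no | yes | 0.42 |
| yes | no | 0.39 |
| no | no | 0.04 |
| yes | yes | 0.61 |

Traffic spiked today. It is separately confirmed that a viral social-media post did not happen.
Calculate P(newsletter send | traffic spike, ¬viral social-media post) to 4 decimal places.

By total probability over both values of newsletter send:
  P(traffic spike | ¬viral social-media post) = 0.04·0.78 + 0.39·0.22
        = 0.031200 + 0.085800 = 0.117000
Configurations with newsletter send contribute 0.085800, so
  P(newsletter send | traffic spike, ¬viral social-media post) = 0.085800 / 0.117000 ≈ 0.7333

P(newsletter send | traffic spike, ¬viral social-media post) ≈ 0.7333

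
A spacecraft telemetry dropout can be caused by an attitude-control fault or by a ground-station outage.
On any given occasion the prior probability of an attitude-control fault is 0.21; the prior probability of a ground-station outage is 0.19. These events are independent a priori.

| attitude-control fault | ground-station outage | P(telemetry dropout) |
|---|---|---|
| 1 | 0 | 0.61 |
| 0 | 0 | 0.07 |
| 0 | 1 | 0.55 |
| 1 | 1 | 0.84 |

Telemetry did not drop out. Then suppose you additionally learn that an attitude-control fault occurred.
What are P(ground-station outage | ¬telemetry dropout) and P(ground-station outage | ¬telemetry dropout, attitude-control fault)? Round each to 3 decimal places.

P(ground-station outage | ¬telemetry dropout) ≈ 0.101; P(ground-station outage | ¬telemetry dropout, attitude-control fault) ≈ 0.088

P(¬telemetry dropout) = 0.93*0.79*0.81 + 0.45*0.79*0.19 + 0.39*0.21*0.81 + 0.16*0.21*0.19 = 0.595107 + 0.067545 + 0.066339 + 0.006384 = 0.735375
The ground-station outage-present share is 0.067545 + 0.006384 = 0.073929.
Hence the posterior is 0.073929/0.735375 ≈ 0.101.

Now also conditioning on attitude-control fault=true:
For the numerator, keep only ground-station outage=true terms: 0.16*0.19 = 0.030400
The normalizing constant is 0.39*0.81 + 0.16*0.19 = 0.346300
P(ground-station outage | ¬telemetry dropout, attitude-control fault) = 0.030400/0.346300 ≈ 0.088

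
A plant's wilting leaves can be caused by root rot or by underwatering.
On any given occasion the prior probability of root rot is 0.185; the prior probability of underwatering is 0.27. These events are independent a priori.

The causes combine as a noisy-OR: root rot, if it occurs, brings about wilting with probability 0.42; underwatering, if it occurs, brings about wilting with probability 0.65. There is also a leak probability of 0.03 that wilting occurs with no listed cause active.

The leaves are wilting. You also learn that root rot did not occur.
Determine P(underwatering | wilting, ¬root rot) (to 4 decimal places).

Under noisy-OR, P(wilting | causes) = 1 − (1−0.03)·∏(1−qᵢ) over the active causes.
P(wilting | ¬root rot) = 0.03*0.73 + 0.6605*0.27 = 0.021900 + 0.178335 = 0.200235
Of this, 0.178335 comes from 0.6605*0.27 (the underwatering=true cases).
So P(underwatering | wilting, ¬root rot) = 0.178335/0.200235 ≈ 0.8906.

P(underwatering | wilting, ¬root rot) ≈ 0.8906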